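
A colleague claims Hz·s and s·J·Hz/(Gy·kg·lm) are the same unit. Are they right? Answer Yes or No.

No

Left side:
  Hz = 1/s = s⁻¹ (frequency is cycles per second).
  Combining: Hz·s = s⁻¹ · s = 1.
Right side:
  Gy = m²·s⁻².
  So Gy⁻¹ = m⁻²·s².
  J = kg·m²·s⁻².
  lm = cd.
  So lm⁻¹ = cd⁻¹.
  Hz = s⁻¹.
  Combining: s·Gy⁻¹·kg⁻¹·J·lm⁻¹·Hz = s · (m⁻²·s²) · kg⁻¹ · (kg·m²·s⁻²) · cd⁻¹ · s⁻¹ = cd⁻¹.
Left is 1; right is cd⁻¹ — different.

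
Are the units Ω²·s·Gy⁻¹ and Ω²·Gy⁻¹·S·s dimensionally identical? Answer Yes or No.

No

Left side:
  Ω = kg·m²·s⁻³·A⁻².
  So Ω² = kg²·m⁴·s⁻⁶·A⁻⁴.
  Gy = m²·s⁻².
  So Gy⁻¹ = m⁻²·s².
  Combining: Ω²·s·Gy⁻¹ = (kg²·m⁴·s⁻⁶·A⁻⁴) · s · (m⁻²·s²) = kg²·m²·s⁻³·A⁻⁴.
Right side:
  Ω = kg·m²·s⁻³·A⁻².
  So Ω² = kg²·m⁴·s⁻⁶·A⁻⁴.
  Gy = m²·s⁻².
  So Gy⁻¹ = m⁻²·s².
  S = kg⁻¹·m⁻²·s³·A².
  Combining: Ω²·Gy⁻¹·S·s = (kg²·m⁴·s⁻⁶·A⁻⁴) · (m⁻²·s²) · (kg⁻¹·m⁻²·s³·A²) · s = kg·A⁻².
Left is kg²·m²·s⁻³·A⁻⁴; right is kg·A⁻² — different.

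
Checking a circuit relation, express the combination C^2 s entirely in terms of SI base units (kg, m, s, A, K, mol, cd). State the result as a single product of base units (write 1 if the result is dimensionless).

C = A·s = s·A (charge = current × time).
So C² = s²·A².
Combining: C²·s = (s²·A²) · s = s³·A².

s³·A²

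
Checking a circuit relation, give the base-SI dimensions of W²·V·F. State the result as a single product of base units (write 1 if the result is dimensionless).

W = J/s (power = energy per time),
    = kg·m²·s⁻³.
So W² = kg²·m⁴·s⁻⁶.
V = W/A (potential = power per current),
    = kg·m²·s⁻³·A⁻¹.
F = C/V (capacitance = charge per voltage),
    = A·s/(kg·m²·s⁻³·A⁻¹) (substituting C and V),
    = kg⁻¹·m⁻²·s⁴·A².
Combining: W²·V·F = (kg²·m⁴·s⁻⁶) · (kg·m²·s⁻³·A⁻¹) · (kg⁻¹·m⁻²·s⁴·A²) = kg²·m⁴·s⁻⁵·A.

kg²·m⁴·s⁻⁵·A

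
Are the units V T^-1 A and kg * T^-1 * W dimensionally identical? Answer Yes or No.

No

Left side:
  V = kg·m²·s⁻³·A⁻¹.
  T = kg·s⁻²·A⁻¹.
  So T⁻¹ = kg⁻¹·s²·A.
  Combining: V·T⁻¹·A = (kg·m²·s⁻³·A⁻¹) · (kg⁻¹·s²·A) · A = m²·s⁻¹·A.
Right side:
  T = Wb/m² (flux density = flux per area),
      = kg·s⁻²·A⁻¹.
  So T⁻¹ = kg⁻¹·s²·A.
  W = J/s (power = energy per time),
      = kg·m²·s⁻³.
  Combining: kg·T⁻¹·W = kg · (kg⁻¹·s²·A) · (kg·m²·s⁻³) = kg·m²·s⁻¹·A.
Left is m²·s⁻¹·A; right is kg·m²·s⁻¹·A — different.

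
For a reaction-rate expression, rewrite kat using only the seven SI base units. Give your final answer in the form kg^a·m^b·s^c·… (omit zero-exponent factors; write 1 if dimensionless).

s⁻¹·mol

kat = mol/s = s⁻¹·mol (catalytic activity).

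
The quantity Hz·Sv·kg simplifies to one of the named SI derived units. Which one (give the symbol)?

W

Hz = s⁻¹.
Sv = m²·s⁻².
Combining: Hz·Sv·kg = s⁻¹ · (m²·s⁻²) · kg = kg·m²·s⁻³.
kg·m²·s⁻³ is the base-SI form of the watt.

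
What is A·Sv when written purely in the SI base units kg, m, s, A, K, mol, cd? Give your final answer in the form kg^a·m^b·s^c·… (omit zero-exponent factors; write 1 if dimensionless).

Sv = J/kg (equivalent dose = energy per mass),
    = m²·s⁻².
Combining: A·Sv = A · (m²·s⁻²) = m²·s⁻²·A.

m²·s⁻²·A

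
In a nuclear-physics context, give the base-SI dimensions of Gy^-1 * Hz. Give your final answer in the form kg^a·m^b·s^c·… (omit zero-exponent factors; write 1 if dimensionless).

Gy = J/kg (absorbed dose = energy per mass),
    = m²·s⁻².
So Gy⁻¹ = m⁻²·s².
Hz = 1/s = s⁻¹ (frequency is cycles per second).
Combining: Gy⁻¹·Hz = (m⁻²·s²) · s⁻¹ = m⁻²·s.

m⁻²·s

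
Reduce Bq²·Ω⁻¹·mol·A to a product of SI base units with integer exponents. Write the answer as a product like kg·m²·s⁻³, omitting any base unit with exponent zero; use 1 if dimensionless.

kg⁻¹·m⁻²·s·A³·mol

Bq = 1/s = s⁻¹ (activity is decays per second).
So Bq² = s⁻².
Ω = V/A (resistance = voltage per current),
    = kg·m²·s⁻³·A⁻².
So Ω⁻¹ = kg⁻¹·m⁻²·s³·A².
Combining: Bq²·Ω⁻¹·mol·A = s⁻² · (kg⁻¹·m⁻²·s³·A²) · mol · A = kg⁻¹·m⁻²·s·A³·mol.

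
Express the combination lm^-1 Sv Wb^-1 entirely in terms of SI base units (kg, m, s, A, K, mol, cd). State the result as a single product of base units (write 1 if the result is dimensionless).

lm = cd·sr = cd (luminous flux; sr is dimensionless).
So lm⁻¹ = cd⁻¹.
Sv = J/kg (equivalent dose = energy per mass),
    = m²·s⁻².
Wb = V·s (flux: a volt is a weber per second),
    = kg·m²·s⁻²·A⁻¹.
So Wb⁻¹ = kg⁻¹·m⁻²·s²·A.
Combining: lm⁻¹·Sv·Wb⁻¹ = cd⁻¹ · (m²·s⁻²) · (kg⁻¹·m⁻²·s²·A) = kg⁻¹·A·cd⁻¹.

kg⁻¹·A·cd⁻¹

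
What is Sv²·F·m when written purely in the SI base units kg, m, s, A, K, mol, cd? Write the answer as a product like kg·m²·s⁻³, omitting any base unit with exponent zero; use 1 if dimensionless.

Sv = J/kg (equivalent dose = energy per mass),
    = m²·s⁻².
So Sv² = m⁴·s⁻⁴.
F = C/V (capacitance = charge per voltage),
    = A·s/(kg·m²·s⁻³·A⁻¹) (substituting C and V),
    = kg⁻¹·m⁻²·s⁴·A².
Combining: Sv²·F·m = (m⁴·s⁻⁴) · (kg⁻¹·m⁻²·s⁴·A²) · m = kg⁻¹·m³·A².

kg⁻¹·m³·A²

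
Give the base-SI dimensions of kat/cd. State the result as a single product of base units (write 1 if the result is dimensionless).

kat = s⁻¹·mol.
Combining: cd⁻¹·kat = cd⁻¹ · (s⁻¹·mol) = s⁻¹·mol·cd⁻¹.

s⁻¹·mol·cd⁻¹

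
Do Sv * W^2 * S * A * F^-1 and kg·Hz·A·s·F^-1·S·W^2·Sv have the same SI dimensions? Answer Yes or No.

Left side:
  Sv = m²·s⁻².
  W = kg·m²·s⁻³.
  So W² = kg²·m⁴·s⁻⁶.
  S = kg⁻¹·m⁻²·s³·A².
  F = kg⁻¹·m⁻²·s⁴·A².
  So F⁻¹ = kg·m²·s⁻⁴·A⁻².
  Combining: Sv·W²·S·A·F⁻¹ = (m²·s⁻²) · (kg²·m⁴·s⁻⁶) · (kg⁻¹·m⁻²·s³·A²) · A · (kg·m²·s⁻⁴·A⁻²) = kg²·m⁶·s⁻⁹·A.
Right side:
  Hz = s⁻¹.
  F = kg⁻¹·m⁻²·s⁴·A².
  So F⁻¹ = kg·m²·s⁻⁴·A⁻².
  S = kg⁻¹·m⁻²·s³·A².
  W = kg·m²·s⁻³.
  So W² = kg²·m⁴·s⁻⁶.
  Sv = m²·s⁻².
  Combining: kg·Hz·A·s·F⁻¹·S·W²·Sv = kg · s⁻¹ · A · s · (kg·m²·s⁻⁴·A⁻²) · (kg⁻¹·m⁻²·s³·A²) · (kg²·m⁴·s⁻⁶) · (m²·s⁻²) = kg³·m⁶·s⁻⁹·A.
Left is kg²·m⁶·s⁻⁹·A; right is kg³·m⁶·s⁻⁹·A — different.

No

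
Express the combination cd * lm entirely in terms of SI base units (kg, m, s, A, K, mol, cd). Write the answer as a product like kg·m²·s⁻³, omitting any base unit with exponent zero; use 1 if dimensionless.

lm = cd.
Combining: cd·lm = cd · cd = cd².

cd²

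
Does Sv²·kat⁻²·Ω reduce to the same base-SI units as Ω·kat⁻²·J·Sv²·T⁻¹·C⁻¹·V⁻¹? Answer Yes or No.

No

Left side:
  Sv = m²·s⁻².
  So Sv² = m⁴·s⁻⁴.
  kat = s⁻¹·mol.
  So kat⁻² = s²·mol⁻².
  Ω = kg·m²·s⁻³·A⁻².
  Combining: Sv²·kat⁻²·Ω = (m⁴·s⁻⁴) · (s²·mol⁻²) · (kg·m²·s⁻³·A⁻²) = kg·m⁶·s⁻⁵·A⁻²·mol⁻².
Right side:
  Ω = kg·m²·s⁻³·A⁻².
  kat = s⁻¹·mol.
  So kat⁻² = s²·mol⁻².
  J = kg·m²·s⁻².
  Sv = m²·s⁻².
  So Sv² = m⁴·s⁻⁴.
  T = kg·s⁻²·A⁻¹.
  So T⁻¹ = kg⁻¹·s²·A.
  C = s·A.
  So C⁻¹ = s⁻¹·A⁻¹.
  V = kg·m²·s⁻³·A⁻¹.
  So V⁻¹ = kg⁻¹·m⁻²·s³·A.
  Combining: Ω·kat⁻²·J·Sv²·T⁻¹·C⁻¹·V⁻¹ = (kg·m²·s⁻³·A⁻²) · (s²·mol⁻²) · (kg·m²·s⁻²) · (m⁴·s⁻⁴) · (kg⁻¹·s²·A) · (s⁻¹·A⁻¹) · (kg⁻¹·m⁻²·s³·A) = m⁶·s⁻³·A⁻¹·mol⁻².
Left is kg·m⁶·s⁻⁵·A⁻²·mol⁻²; right is m⁶·s⁻³·A⁻¹·mol⁻² — different.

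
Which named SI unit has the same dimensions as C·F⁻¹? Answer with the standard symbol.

C = A·s = s·A (charge = current × time).
F = C/V (capacitance = charge per voltage),
    = A·s/(kg·m²·s⁻³·A⁻¹) (substituting C and V),
    = kg⁻¹·m⁻²·s⁴·A².
So F⁻¹ = kg·m²·s⁻⁴·A⁻².
Combining: C·F⁻¹ = (s·A) · (kg·m²·s⁻⁴·A⁻²) = kg·m²·s⁻³·A⁻¹.
kg·m²·s⁻³·A⁻¹ is the base-SI form of the volt.

V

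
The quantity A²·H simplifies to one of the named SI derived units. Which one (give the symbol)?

H = kg·m²·s⁻²·A⁻².
Combining: A²·H = A² · (kg·m²·s⁻²·A⁻²) = kg·m²·s⁻².
kg·m²·s⁻² is the base-SI form of the joule.

J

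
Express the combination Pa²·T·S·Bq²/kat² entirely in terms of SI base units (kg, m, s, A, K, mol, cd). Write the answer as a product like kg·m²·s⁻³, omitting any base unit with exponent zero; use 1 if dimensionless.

Pa = kg·m⁻¹·s⁻².
So Pa² = kg²·m⁻²·s⁻⁴.
T = kg·s⁻²·A⁻¹.
S = kg⁻¹·m⁻²·s³·A².
Bq = s⁻¹.
So Bq² = s⁻².
kat = s⁻¹·mol.
So kat⁻² = s²·mol⁻².
Combining: Pa²·T·S·Bq²·kat⁻² = (kg²·m⁻²·s⁻⁴) · (kg·s⁻²·A⁻¹) · (kg⁻¹·m⁻²·s³·A²) · s⁻² · (s²·mol⁻²) = kg²·m⁻⁴·s⁻³·A·mol⁻².

kg²·m⁻⁴·s⁻³·A·mol⁻²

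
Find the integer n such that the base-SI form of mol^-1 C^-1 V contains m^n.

C = A·s = s·A (charge = current × time).
So C⁻¹ = s⁻¹·A⁻¹.
V = W/A (potential = power per current),
    = kg·m²·s⁻³·A⁻¹.
Combining: mol⁻¹·C⁻¹·V = mol⁻¹ · (s⁻¹·A⁻¹) · (kg·m²·s⁻³·A⁻¹) = kg·m²·s⁻⁴·A⁻²·mol⁻¹.
The exponent of m is 2.

2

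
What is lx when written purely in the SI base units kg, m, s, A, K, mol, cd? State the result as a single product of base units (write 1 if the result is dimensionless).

m⁻²·cd

lx = lm/m² (illuminance = luminous flux per area),
    = m⁻²·cd.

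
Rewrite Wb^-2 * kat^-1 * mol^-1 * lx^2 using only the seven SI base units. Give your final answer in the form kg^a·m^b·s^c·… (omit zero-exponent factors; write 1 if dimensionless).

kg⁻²·m⁻⁸·s⁵·A²·mol⁻²·cd²

Wb = V·s (flux: a volt is a weber per second),
    = kg·m²·s⁻²·A⁻¹.
So Wb⁻² = kg⁻²·m⁻⁴·s⁴·A².
kat = mol/s = s⁻¹·mol (catalytic activity).
So kat⁻¹ = s·mol⁻¹.
lx = lm/m² (illuminance = luminous flux per area),
    = m⁻²·cd.
So lx² = m⁻⁴·cd².
Combining: Wb⁻²·kat⁻¹·mol⁻¹·lx² = (kg⁻²·m⁻⁴·s⁴·A²) · (s·mol⁻¹) · mol⁻¹ · (m⁻⁴·cd²) = kg⁻²·m⁻⁸·s⁵·A²·mol⁻²·cd².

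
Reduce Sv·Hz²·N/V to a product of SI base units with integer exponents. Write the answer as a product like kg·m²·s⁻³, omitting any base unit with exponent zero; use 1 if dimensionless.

m·s⁻³·A

Sv = J/kg (equivalent dose = energy per mass),
    = m²·s⁻².
V = W/A (potential = power per current),
    = kg·m²·s⁻³·A⁻¹.
So V⁻¹ = kg⁻¹·m⁻²·s³·A.
Hz = 1/s = s⁻¹ (frequency is cycles per second).
So Hz² = s⁻².
N = kg·m/s² = kg·m·s⁻² (force = mass × acceleration).
Combining: Sv·V⁻¹·Hz²·N = (m²·s⁻²) · (kg⁻¹·m⁻²·s³·A) · s⁻² · (kg·m·s⁻²) = m·s⁻³·A.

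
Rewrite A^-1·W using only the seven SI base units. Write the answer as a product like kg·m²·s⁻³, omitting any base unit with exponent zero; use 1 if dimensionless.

kg·m²·s⁻³·A⁻¹

W = J/s (power = energy per time),
    = kg·m²·s⁻³.
Combining: A⁻¹·W = A⁻¹ · (kg·m²·s⁻³) = kg·m²·s⁻³·A⁻¹.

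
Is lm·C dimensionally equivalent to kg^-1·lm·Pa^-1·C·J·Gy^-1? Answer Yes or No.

Left side:
  lm = cd.
  C = s·A.
  Combining: lm·C = cd · (s·A) = s·A·cd.
Right side:
  lm = cd·sr = cd (luminous flux; sr is dimensionless).
  Pa = N/m² (pressure = force per area),
      = kg·m⁻¹·s⁻².
  So Pa⁻¹ = kg⁻¹·m·s².
  C = A·s = s·A (charge = current × time).
  J = N·m (work = force × distance),
      = kg·m²·s⁻².
  Gy = J/kg (absorbed dose = energy per mass),
      = m²·s⁻².
  So Gy⁻¹ = m⁻²·s².
  Combining: kg⁻¹·lm·Pa⁻¹·C·J·Gy⁻¹ = kg⁻¹ · cd · (kg⁻¹·m·s²) · (s·A) · (kg·m²·s⁻²) · (m⁻²·s²) = kg⁻¹·m·s³·A·cd.
Left is s·A·cd; right is kg⁻¹·m·s³·A·cd — different.

No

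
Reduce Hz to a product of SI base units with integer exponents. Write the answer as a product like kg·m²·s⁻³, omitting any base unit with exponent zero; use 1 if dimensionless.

s⁻¹

Hz = 1/s = s⁻¹ (frequency is cycles per second).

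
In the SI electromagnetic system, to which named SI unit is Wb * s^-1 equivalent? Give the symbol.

Wb = V·s (flux: a volt is a weber per second),
    = kg·m²·s⁻²·A⁻¹.
Combining: Wb·s⁻¹ = (kg·m²·s⁻²·A⁻¹) · s⁻¹ = kg·m²·s⁻³·A⁻¹.
kg·m²·s⁻³·A⁻¹ is the base-SI form of the volt.

V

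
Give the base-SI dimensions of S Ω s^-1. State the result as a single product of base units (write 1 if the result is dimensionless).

S = kg⁻¹·m⁻²·s³·A².
Ω = kg·m²·s⁻³·A⁻².
Combining: S·Ω·s⁻¹ = (kg⁻¹·m⁻²·s³·A²) · (kg·m²·s⁻³·A⁻²) · s⁻¹ = s⁻¹.

s⁻¹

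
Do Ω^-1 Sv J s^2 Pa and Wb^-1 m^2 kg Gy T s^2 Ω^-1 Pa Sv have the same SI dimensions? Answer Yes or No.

Left side:
  Ω = kg·m²·s⁻³·A⁻².
  So Ω⁻¹ = kg⁻¹·m⁻²·s³·A².
  Sv = m²·s⁻².
  J = kg·m²·s⁻².
  Pa = kg·m⁻¹·s⁻².
  Combining: Ω⁻¹·Sv·J·s²·Pa = (kg⁻¹·m⁻²·s³·A²) · (m²·s⁻²) · (kg·m²·s⁻²) · s² · (kg·m⁻¹·s⁻²) = kg·m·s⁻¹·A².
Right side:
  Wb = V·s (flux: a volt is a weber per second),
      = kg·m²·s⁻²·A⁻¹.
  So Wb⁻¹ = kg⁻¹·m⁻²·s²·A.
  Gy = J/kg (absorbed dose = energy per mass),
      = m²·s⁻².
  T = Wb/m² (flux density = flux per area),
      = kg·s⁻²·A⁻¹.
  Ω = V/A (resistance = voltage per current),
      = kg·m²·s⁻³·A⁻².
  So Ω⁻¹ = kg⁻¹·m⁻²·s³·A².
  Pa = N/m² (pressure = force per area),
      = kg·m⁻¹·s⁻².
  Sv = J/kg (equivalent dose = energy per mass),
      = m²·s⁻².
  Combining: Wb⁻¹·m²·kg·Gy·T·s²·Ω⁻¹·Pa·Sv = (kg⁻¹·m⁻²·s²·A) · m² · kg · (m²·s⁻²) · (kg·s⁻²·A⁻¹) · s² · (kg⁻¹·m⁻²·s³·A²) · (kg·m⁻¹·s⁻²) · (m²·s⁻²) = kg·m·s⁻¹·A².
Both reduce to kg·m·s⁻¹·A².

Yes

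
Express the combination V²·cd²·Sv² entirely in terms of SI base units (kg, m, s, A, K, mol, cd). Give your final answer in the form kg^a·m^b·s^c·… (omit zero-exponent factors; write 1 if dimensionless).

V = kg·m²·s⁻³·A⁻¹.
So V² = kg²·m⁴·s⁻⁶·A⁻².
Sv = m²·s⁻².
So Sv² = m⁴·s⁻⁴.
Combining: V²·cd²·Sv² = (kg²·m⁴·s⁻⁶·A⁻²) · cd² · (m⁴·s⁻⁴) = kg²·m⁸·s⁻¹⁰·A⁻²·cd².

kg²·m⁸·s⁻¹⁰·A⁻²·cd²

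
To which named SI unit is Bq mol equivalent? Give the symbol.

Bq = s⁻¹.
Combining: Bq·mol = s⁻¹ · mol = s⁻¹·mol.
s⁻¹·mol is the base-SI form of the katal.

kat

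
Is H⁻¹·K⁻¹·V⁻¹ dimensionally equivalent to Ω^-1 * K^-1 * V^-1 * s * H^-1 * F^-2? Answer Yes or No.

Left side:
  H = kg·m²·s⁻²·A⁻².
  So H⁻¹ = kg⁻¹·m⁻²·s²·A².
  V = kg·m²·s⁻³·A⁻¹.
  So V⁻¹ = kg⁻¹·m⁻²·s³·A.
  Combining: H⁻¹·K⁻¹·V⁻¹ = (kg⁻¹·m⁻²·s²·A²) · K⁻¹ · (kg⁻¹·m⁻²·s³·A) = kg⁻²·m⁻⁴·s⁵·A³·K⁻¹.
Right side:
  Ω = kg·m²·s⁻³·A⁻².
  So Ω⁻¹ = kg⁻¹·m⁻²·s³·A².
  V = kg·m²·s⁻³·A⁻¹.
  So V⁻¹ = kg⁻¹·m⁻²·s³·A.
  H = kg·m²·s⁻²·A⁻².
  So H⁻¹ = kg⁻¹·m⁻²·s²·A².
  F = kg⁻¹·m⁻²·s⁴·A².
  So F⁻² = kg²·m⁴·s⁻⁸·A⁻⁴.
  Combining: Ω⁻¹·K⁻¹·V⁻¹·s·H⁻¹·F⁻² = (kg⁻¹·m⁻²·s³·A²) · K⁻¹ · (kg⁻¹·m⁻²·s³·A) · s · (kg⁻¹·m⁻²·s²·A²) · (kg²·m⁴·s⁻⁸·A⁻⁴) = kg⁻¹·m⁻²·s·A·K⁻¹.
Left is kg⁻²·m⁻⁴·s⁵·A³·K⁻¹; right is kg⁻¹·m⁻²·s·A·K⁻¹ — different.

No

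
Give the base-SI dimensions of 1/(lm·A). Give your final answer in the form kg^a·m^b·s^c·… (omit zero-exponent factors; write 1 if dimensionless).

lm = cd·sr = cd (luminous flux; sr is dimensionless).
So lm⁻¹ = cd⁻¹.
Combining: lm⁻¹·A⁻¹ = cd⁻¹ · A⁻¹ = A⁻¹·cd⁻¹.

A⁻¹·cd⁻¹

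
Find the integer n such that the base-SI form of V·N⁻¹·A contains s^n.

V = W/A (potential = power per current),
    = kg·m²·s⁻³·A⁻¹.
N = kg·m/s² = kg·m·s⁻² (force = mass × acceleration).
So N⁻¹ = kg⁻¹·m⁻¹·s².
Combining: V·N⁻¹·A = (kg·m²·s⁻³·A⁻¹) · (kg⁻¹·m⁻¹·s²) · A = m·s⁻¹.
The exponent of s is -1.

-1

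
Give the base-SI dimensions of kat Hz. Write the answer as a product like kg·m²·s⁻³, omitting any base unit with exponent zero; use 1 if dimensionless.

s⁻²·mol

kat = s⁻¹·mol.
Hz = s⁻¹.
Combining: kat·Hz = (s⁻¹·mol) · s⁻¹ = s⁻²·mol.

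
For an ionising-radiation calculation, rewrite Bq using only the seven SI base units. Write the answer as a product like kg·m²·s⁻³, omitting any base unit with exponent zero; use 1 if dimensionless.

s⁻¹

Bq = s⁻¹.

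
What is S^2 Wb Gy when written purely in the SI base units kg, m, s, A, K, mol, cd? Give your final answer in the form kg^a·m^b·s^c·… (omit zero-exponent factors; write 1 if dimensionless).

S = kg⁻¹·m⁻²·s³·A².
So S² = kg⁻²·m⁻⁴·s⁶·A⁴.
Wb = kg·m²·s⁻²·A⁻¹.
Gy = m²·s⁻².
Combining: S²·Wb·Gy = (kg⁻²·m⁻⁴·s⁶·A⁴) · (kg·m²·s⁻²·A⁻¹) · (m²·s⁻²) = kg⁻¹·s²·A³.

kg⁻¹·s²·A³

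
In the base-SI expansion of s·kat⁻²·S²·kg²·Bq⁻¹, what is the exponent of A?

4

kat = mol/s = s⁻¹·mol (catalytic activity).
So kat⁻² = s²·mol⁻².
S = 1/Ω (conductance is reciprocal resistance),
    = kg⁻¹·m⁻²·s³·A².
So S² = kg⁻²·m⁻⁴·s⁶·A⁴.
Bq = 1/s = s⁻¹ (activity is decays per second).
So Bq⁻¹ = s.
Combining: s·kat⁻²·S²·kg²·Bq⁻¹ = s · (s²·mol⁻²) · (kg⁻²·m⁻⁴·s⁶·A⁴) · kg² · s = m⁻⁴·s¹⁰·A⁴·mol⁻².
The exponent of A is 4.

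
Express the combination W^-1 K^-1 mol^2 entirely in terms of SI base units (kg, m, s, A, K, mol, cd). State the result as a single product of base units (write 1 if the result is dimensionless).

kg⁻¹·m⁻²·s³·K⁻¹·mol²

W = kg·m²·s⁻³.
So W⁻¹ = kg⁻¹·m⁻²·s³.
Combining: W⁻¹·K⁻¹·mol² = (kg⁻¹·m⁻²·s³) · K⁻¹ · mol² = kg⁻¹·m⁻²·s³·K⁻¹·mol².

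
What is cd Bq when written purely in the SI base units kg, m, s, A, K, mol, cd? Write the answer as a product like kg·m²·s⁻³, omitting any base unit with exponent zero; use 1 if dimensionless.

Bq = s⁻¹.
Combining: cd·Bq = cd · s⁻¹ = s⁻¹·cd.

s⁻¹·cd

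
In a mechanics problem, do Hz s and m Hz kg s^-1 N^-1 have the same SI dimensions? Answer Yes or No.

Left side:
  Hz = 1/s = s⁻¹ (frequency is cycles per second).
  Combining: Hz·s = s⁻¹ · s = 1.
Right side:
  Hz = s⁻¹.
  N = kg·m·s⁻².
  So N⁻¹ = kg⁻¹·m⁻¹·s².
  Combining: m·Hz·kg·s⁻¹·N⁻¹ = m · s⁻¹ · kg · s⁻¹ · (kg⁻¹·m⁻¹·s²) = 1.
Both reduce to 1.

Yes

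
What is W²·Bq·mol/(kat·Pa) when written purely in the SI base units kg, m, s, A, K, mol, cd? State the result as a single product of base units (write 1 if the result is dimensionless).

W = J/s (power = energy per time),
    = kg·m²·s⁻³.
So W² = kg²·m⁴·s⁻⁶.
kat = mol/s = s⁻¹·mol (catalytic activity).
So kat⁻¹ = s·mol⁻¹.
Bq = 1/s = s⁻¹ (activity is decays per second).
Pa = N/m² (pressure = force per area),
    = kg·m⁻¹·s⁻².
So Pa⁻¹ = kg⁻¹·m·s².
Combining: W²·kat⁻¹·Bq·mol·Pa⁻¹ = (kg²·m⁴·s⁻⁶) · (s·mol⁻¹) · s⁻¹ · mol · (kg⁻¹·m·s²) = kg·m⁵·s⁻⁴.

kg·m⁵·s⁻⁴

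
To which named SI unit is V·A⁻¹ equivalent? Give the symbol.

Ω

V = W/A (potential = power per current),
    = kg·m²·s⁻³·A⁻¹.
Combining: V·A⁻¹ = (kg·m²·s⁻³·A⁻¹) · A⁻¹ = kg·m²·s⁻³·A⁻².
kg·m²·s⁻³·A⁻² is the base-SI form of the ohm.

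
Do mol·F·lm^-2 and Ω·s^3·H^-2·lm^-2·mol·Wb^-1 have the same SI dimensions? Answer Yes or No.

No

Left side:
  F = C/V (capacitance = charge per voltage),
      = A·s/(kg·m²·s⁻³·A⁻¹) (substituting C and V),
      = kg⁻¹·m⁻²·s⁴·A².
  lm = cd·sr = cd (luminous flux; sr is dimensionless).
  So lm⁻² = cd⁻².
  Combining: mol·F·lm⁻² = mol · (kg⁻¹·m⁻²·s⁴·A²) · cd⁻² = kg⁻¹·m⁻²·s⁴·A²·mol·cd⁻².
Right side:
  Ω = V/A (resistance = voltage per current),
      = kg·m²·s⁻³·A⁻².
  H = Wb/A (inductance = flux per current),
      = kg·m²·s⁻²·A⁻².
  So H⁻² = kg⁻²·m⁻⁴·s⁴·A⁴.
  lm = cd·sr = cd (luminous flux; sr is dimensionless).
  So lm⁻² = cd⁻².
  Wb = V·s (flux: a volt is a weber per second),
      = kg·m²·s⁻²·A⁻¹.
  So Wb⁻¹ = kg⁻¹·m⁻²·s²·A.
  Combining: Ω·s³·H⁻²·lm⁻²·mol·Wb⁻¹ = (kg·m²·s⁻³·A⁻²) · s³ · (kg⁻²·m⁻⁴·s⁴·A⁴) · cd⁻² · mol · (kg⁻¹·m⁻²·s²·A) = kg⁻²·m⁻⁴·s⁶·A³·mol·cd⁻².
Left is kg⁻¹·m⁻²·s⁴·A²·mol·cd⁻²; right is kg⁻²·m⁻⁴·s⁶·A³·mol·cd⁻² — different.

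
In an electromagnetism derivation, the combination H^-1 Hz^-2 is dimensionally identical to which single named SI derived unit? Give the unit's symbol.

F

H = Wb/A (inductance = flux per current),
    = kg·m²·s⁻²·A⁻².
So H⁻¹ = kg⁻¹·m⁻²·s²·A².
Hz = 1/s = s⁻¹ (frequency is cycles per second).
So Hz⁻² = s².
Combining: H⁻¹·Hz⁻² = (kg⁻¹·m⁻²·s²·A²) · s² = kg⁻¹·m⁻²·s⁴·A².
kg⁻¹·m⁻²·s⁴·A² is the base-SI form of the farad.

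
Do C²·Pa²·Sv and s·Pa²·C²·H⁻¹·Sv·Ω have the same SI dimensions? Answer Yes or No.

Yes

Left side:
  C = s·A.
  So C² = s²·A².
  Pa = kg·m⁻¹·s⁻².
  So Pa² = kg²·m⁻²·s⁻⁴.
  Sv = m²·s⁻².
  Combining: C²·Pa²·Sv = (s²·A²) · (kg²·m⁻²·s⁻⁴) · (m²·s⁻²) = kg²·s⁻⁴·A².
Right side:
  Pa = kg·m⁻¹·s⁻².
  So Pa² = kg²·m⁻²·s⁻⁴.
  C = s·A.
  So C² = s²·A².
  H = kg·m²·s⁻²·A⁻².
  So H⁻¹ = kg⁻¹·m⁻²·s²·A².
  Sv = m²·s⁻².
  Ω = kg·m²·s⁻³·A⁻².
  Combining: s·Pa²·C²·H⁻¹·Sv·Ω = s · (kg²·m⁻²·s⁻⁴) · (s²·A²) · (kg⁻¹·m⁻²·s²·A²) · (m²·s⁻²) · (kg·m²·s⁻³·A⁻²) = kg²·s⁻⁴·A².
Both reduce to kg²·s⁻⁴·A².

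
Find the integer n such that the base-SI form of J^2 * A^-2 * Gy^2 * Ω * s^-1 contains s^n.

-12

J = N·m (work = force × distance),
    = kg·m²·s⁻².
So J² = kg²·m⁴·s⁻⁴.
Gy = J/kg (absorbed dose = energy per mass),
    = m²·s⁻².
So Gy² = m⁴·s⁻⁴.
Ω = V/A (resistance = voltage per current),
    = kg·m²·s⁻³·A⁻².
Combining: J²·A⁻²·Gy²·Ω·s⁻¹ = (kg²·m⁴·s⁻⁴) · A⁻² · (m⁴·s⁻⁴) · (kg·m²·s⁻³·A⁻²) · s⁻¹ = kg³·m¹⁰·s⁻¹²·A⁻⁴.
The exponent of s is -12.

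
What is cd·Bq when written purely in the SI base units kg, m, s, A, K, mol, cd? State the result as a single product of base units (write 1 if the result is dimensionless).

s⁻¹·cd

Bq = 1/s = s⁻¹ (activity is decays per second).
Combining: cd·Bq = cd · s⁻¹ = s⁻¹·cd.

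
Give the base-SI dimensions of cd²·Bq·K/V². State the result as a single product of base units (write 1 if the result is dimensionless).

kg⁻²·m⁻⁴·s⁵·A²·K·cd²

V = W/A (potential = power per current),
    = kg·m²·s⁻³·A⁻¹.
So V⁻² = kg⁻²·m⁻⁴·s⁶·A².
Bq = 1/s = s⁻¹ (activity is decays per second).
Combining: cd²·V⁻²·Bq·K = cd² · (kg⁻²·m⁻⁴·s⁶·A²) · s⁻¹ · K = kg⁻²·m⁻⁴·s⁵·A²·K·cd².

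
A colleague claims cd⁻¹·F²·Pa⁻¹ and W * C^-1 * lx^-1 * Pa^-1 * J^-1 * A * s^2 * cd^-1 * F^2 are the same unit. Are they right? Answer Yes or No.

No

Left side:
  F = C/V (capacitance = charge per voltage),
      = A·s/(kg·m²·s⁻³·A⁻¹) (substituting C and V),
      = kg⁻¹·m⁻²·s⁴·A².
  So F² = kg⁻²·m⁻⁴·s⁸·A⁴.
  Pa = N/m² (pressure = force per area),
      = kg·m⁻¹·s⁻².
  So Pa⁻¹ = kg⁻¹·m·s².
  Combining: cd⁻¹·F²·Pa⁻¹ = cd⁻¹ · (kg⁻²·m⁻⁴·s⁸·A⁴) · (kg⁻¹·m·s²) = kg⁻³·m⁻³·s¹⁰·A⁴·cd⁻¹.
Right side:
  W = kg·m²·s⁻³.
  C = s·A.
  So C⁻¹ = s⁻¹·A⁻¹.
  lx = m⁻²·cd.
  So lx⁻¹ = m²·cd⁻¹.
  Pa = kg·m⁻¹·s⁻².
  So Pa⁻¹ = kg⁻¹·m·s².
  J = kg·m²·s⁻².
  So J⁻¹ = kg⁻¹·m⁻²·s².
  F = kg⁻¹·m⁻²·s⁴·A².
  So F² = kg⁻²·m⁻⁴·s⁸·A⁴.
  Combining: W·C⁻¹·lx⁻¹·Pa⁻¹·J⁻¹·A·s²·cd⁻¹·F² = (kg·m²·s⁻³) · (s⁻¹·A⁻¹) · (m²·cd⁻¹) · (kg⁻¹·m·s²) · (kg⁻¹·m⁻²·s²) · A · s² · cd⁻¹ · (kg⁻²·m⁻⁴·s⁸·A⁴) = kg⁻³·m⁻¹·s¹⁰·A⁴·cd⁻².
Left is kg⁻³·m⁻³·s¹⁰·A⁴·cd⁻¹; right is kg⁻³·m⁻¹·s¹⁰·A⁴·cd⁻² — different.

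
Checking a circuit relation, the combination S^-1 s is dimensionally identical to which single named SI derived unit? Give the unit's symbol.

H

S = kg⁻¹·m⁻²·s³·A².
So S⁻¹ = kg·m²·s⁻³·A⁻².
Combining: S⁻¹·s = (kg·m²·s⁻³·A⁻²) · s = kg·m²·s⁻²·A⁻².
kg·m²·s⁻²·A⁻² is the base-SI form of the henry.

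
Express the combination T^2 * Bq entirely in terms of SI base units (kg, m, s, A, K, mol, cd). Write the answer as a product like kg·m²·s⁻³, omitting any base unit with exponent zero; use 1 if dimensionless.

T = kg·s⁻²·A⁻¹.
So T² = kg²·s⁻⁴·A⁻².
Bq = s⁻¹.
Combining: T²·Bq = (kg²·s⁻⁴·A⁻²) · s⁻¹ = kg²·s⁻⁵·A⁻².

kg²·s⁻⁵·A⁻²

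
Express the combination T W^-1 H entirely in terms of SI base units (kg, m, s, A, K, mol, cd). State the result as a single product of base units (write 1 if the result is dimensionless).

kg·s⁻¹·A⁻³

T = Wb/m² (flux density = flux per area),
    = kg·s⁻²·A⁻¹.
W = J/s (power = energy per time),
    = kg·m²·s⁻³.
So W⁻¹ = kg⁻¹·m⁻²·s³.
H = Wb/A (inductance = flux per current),
    = kg·m²·s⁻²·A⁻².
Combining: T·W⁻¹·H = (kg·s⁻²·A⁻¹) · (kg⁻¹·m⁻²·s³) · (kg·m²·s⁻²·A⁻²) = kg·s⁻¹·A⁻³.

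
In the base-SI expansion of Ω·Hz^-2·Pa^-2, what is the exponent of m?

4

Ω = kg·m²·s⁻³·A⁻².
Hz = s⁻¹.
So Hz⁻² = s².
Pa = kg·m⁻¹·s⁻².
So Pa⁻² = kg⁻²·m²·s⁴.
Combining: Ω·Hz⁻²·Pa⁻² = (kg·m²·s⁻³·A⁻²) · s² · (kg⁻²·m²·s⁴) = kg⁻¹·m⁴·s³·A⁻².
The exponent of m is 4.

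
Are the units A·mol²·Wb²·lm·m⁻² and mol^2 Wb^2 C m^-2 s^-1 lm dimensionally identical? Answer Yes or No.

Yes

Left side:
  Wb = V·s (flux: a volt is a weber per second),
      = kg·m²·s⁻²·A⁻¹.
  So Wb² = kg²·m⁴·s⁻⁴·A⁻².
  lm = cd·sr = cd (luminous flux; sr is dimensionless).
  Combining: A·mol²·Wb²·lm·m⁻² = A · mol² · (kg²·m⁴·s⁻⁴·A⁻²) · cd · m⁻² = kg²·m²·s⁻⁴·A⁻¹·mol²·cd.
Right side:
  Wb = V·s (flux: a volt is a weber per second),
      = kg·m²·s⁻²·A⁻¹.
  So Wb² = kg²·m⁴·s⁻⁴·A⁻².
  C = A·s = s·A (charge = current × time).
  lm = cd·sr = cd (luminous flux; sr is dimensionless).
  Combining: mol²·Wb²·C·m⁻²·s⁻¹·lm = mol² · (kg²·m⁴·s⁻⁴·A⁻²) · (s·A) · m⁻² · s⁻¹ · cd = kg²·m²·s⁻⁴·A⁻¹·mol²·cd.
Both reduce to kg²·m²·s⁻⁴·A⁻¹·mol²·cd.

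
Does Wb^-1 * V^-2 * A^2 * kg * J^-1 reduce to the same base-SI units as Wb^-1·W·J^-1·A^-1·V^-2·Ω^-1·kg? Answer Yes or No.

Left side:
  Wb = V·s (flux: a volt is a weber per second),
      = kg·m²·s⁻²·A⁻¹.
  So Wb⁻¹ = kg⁻¹·m⁻²·s²·A.
  V = W/A (potential = power per current),
      = kg·m²·s⁻³·A⁻¹.
  So V⁻² = kg⁻²·m⁻⁴·s⁶·A².
  J = N·m (work = force × distance),
      = kg·m²·s⁻².
  So J⁻¹ = kg⁻¹·m⁻²·s².
  Combining: Wb⁻¹·V⁻²·A²·kg·J⁻¹ = (kg⁻¹·m⁻²·s²·A) · (kg⁻²·m⁻⁴·s⁶·A²) · A² · kg · (kg⁻¹·m⁻²·s²) = kg⁻³·m⁻⁸·s¹⁰·A⁵.
Right side:
  Wb = kg·m²·s⁻²·A⁻¹.
  So Wb⁻¹ = kg⁻¹·m⁻²·s²·A.
  W = kg·m²·s⁻³.
  J = kg·m²·s⁻².
  So J⁻¹ = kg⁻¹·m⁻²·s².
  V = kg·m²·s⁻³·A⁻¹.
  So V⁻² = kg⁻²·m⁻⁴·s⁶·A².
  Ω = kg·m²·s⁻³·A⁻².
  So Ω⁻¹ = kg⁻¹·m⁻²·s³·A².
  Combining: Wb⁻¹·W·J⁻¹·A⁻¹·V⁻²·Ω⁻¹·kg = (kg⁻¹·m⁻²·s²·A) · (kg·m²·s⁻³) · (kg⁻¹·m⁻²·s²) · A⁻¹ · (kg⁻²·m⁻⁴·s⁶·A²) · (kg⁻¹·m⁻²·s³·A²) · kg = kg⁻³·m⁻⁸·s¹⁰·A⁴.
Left is kg⁻³·m⁻⁸·s¹⁰·A⁵; right is kg⁻³·m⁻⁸·s¹⁰·A⁴ — different.

No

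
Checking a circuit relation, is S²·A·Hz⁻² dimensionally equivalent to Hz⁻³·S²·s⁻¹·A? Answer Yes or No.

Left side:
  S = 1/Ω (conductance is reciprocal resistance),
      = kg⁻¹·m⁻²·s³·A².
  So S² = kg⁻²·m⁻⁴·s⁶·A⁴.
  Hz = 1/s = s⁻¹ (frequency is cycles per second).
  So Hz⁻² = s².
  Combining: S²·A·Hz⁻² = (kg⁻²·m⁻⁴·s⁶·A⁴) · A · s² = kg⁻²·m⁻⁴·s⁸·A⁵.
Right side:
  Hz = 1/s = s⁻¹ (frequency is cycles per second).
  So Hz⁻³ = s³.
  S = 1/Ω (conductance is reciprocal resistance),
      = kg⁻¹·m⁻²·s³·A².
  So S² = kg⁻²·m⁻⁴·s⁶·A⁴.
  Combining: Hz⁻³·S²·s⁻¹·A = s³ · (kg⁻²·m⁻⁴·s⁶·A⁴) · s⁻¹ · A = kg⁻²·m⁻⁴·s⁸·A⁵.
Both reduce to kg⁻²·m⁻⁴·s⁸·A⁵.

Yes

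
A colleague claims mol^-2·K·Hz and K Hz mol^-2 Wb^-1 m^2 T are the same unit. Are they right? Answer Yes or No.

Left side:
  Hz = s⁻¹.
  Combining: mol⁻²·K·Hz = mol⁻² · K · s⁻¹ = s⁻¹·K·mol⁻².
Right side:
  Hz = 1/s = s⁻¹ (frequency is cycles per second).
  Wb = V·s (flux: a volt is a weber per second),
      = kg·m²·s⁻²·A⁻¹.
  So Wb⁻¹ = kg⁻¹·m⁻²·s²·A.
  T = Wb/m² (flux density = flux per area),
      = kg·s⁻²·A⁻¹.
  Combining: K·Hz·mol⁻²·Wb⁻¹·m²·T = K · s⁻¹ · mol⁻² · (kg⁻¹·m⁻²·s²·A) · m² · (kg·s⁻²·A⁻¹) = s⁻¹·K·mol⁻².
Both reduce to s⁻¹·K·mol⁻².

Yes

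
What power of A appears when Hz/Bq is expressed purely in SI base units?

Hz = 1/s = s⁻¹ (frequency is cycles per second).
Bq = 1/s = s⁻¹ (activity is decays per second).
So Bq⁻¹ = s.
Combining: Hz·Bq⁻¹ = s⁻¹ · s = 1.
The exponent of A is 0.

0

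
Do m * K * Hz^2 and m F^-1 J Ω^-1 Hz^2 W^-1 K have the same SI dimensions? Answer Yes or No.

Left side:
  Hz = s⁻¹.
  So Hz² = s⁻².
  Combining: m·K·Hz² = m · K · s⁻² = m·s⁻²·K.
Right side:
  F = C/V (capacitance = charge per voltage),
      = A·s/(kg·m²·s⁻³·A⁻¹) (substituting C and V),
      = kg⁻¹·m⁻²·s⁴·A².
  So F⁻¹ = kg·m²·s⁻⁴·A⁻².
  J = N·m (work = force × distance),
      = kg·m²·s⁻².
  Ω = V/A (resistance = voltage per current),
      = kg·m²·s⁻³·A⁻².
  So Ω⁻¹ = kg⁻¹·m⁻²·s³·A².
  Hz = 1/s = s⁻¹ (frequency is cycles per second).
  So Hz² = s⁻².
  W = J/s (power = energy per time),
      = kg·m²·s⁻³.
  So W⁻¹ = kg⁻¹·m⁻²·s³.
  Combining: m·F⁻¹·J·Ω⁻¹·Hz²·W⁻¹·K = m · (kg·m²·s⁻⁴·A⁻²) · (kg·m²·s⁻²) · (kg⁻¹·m⁻²·s³·A²) · s⁻² · (kg⁻¹·m⁻²·s³) · K = m·s⁻²·K.
Both reduce to m·s⁻²·K.

Yes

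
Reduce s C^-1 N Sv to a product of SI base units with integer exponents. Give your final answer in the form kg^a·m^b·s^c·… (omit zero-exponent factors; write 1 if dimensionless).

C = s·A.
So C⁻¹ = s⁻¹·A⁻¹.
N = kg·m·s⁻².
Sv = m²·s⁻².
Combining: s·C⁻¹·N·Sv = s · (s⁻¹·A⁻¹) · (kg·m·s⁻²) · (m²·s⁻²) = kg·m³·s⁻⁴·A⁻¹.

kg·m³·s⁻⁴·A⁻¹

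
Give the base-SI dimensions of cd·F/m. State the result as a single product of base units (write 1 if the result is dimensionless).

kg⁻¹·m⁻³·s⁴·A²·cd

F = C/V (capacitance = charge per voltage),
    = A·s/(kg·m²·s⁻³·A⁻¹) (substituting C and V),
    = kg⁻¹·m⁻²·s⁴·A².
Combining: cd·m⁻¹·F = cd · m⁻¹ · (kg⁻¹·m⁻²·s⁴·A²) = kg⁻¹·m⁻³·s⁴·A²·cd.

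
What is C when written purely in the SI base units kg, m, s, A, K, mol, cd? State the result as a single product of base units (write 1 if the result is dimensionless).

C = s·A.

s·A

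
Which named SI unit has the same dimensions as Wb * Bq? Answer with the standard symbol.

V

Wb = V·s (flux: a volt is a weber per second),
    = kg·m²·s⁻²·A⁻¹.
Bq = 1/s = s⁻¹ (activity is decays per second).
Combining: Wb·Bq = (kg·m²·s⁻²·A⁻¹) · s⁻¹ = kg·m²·s⁻³·A⁻¹.
kg·m²·s⁻³·A⁻¹ is the base-SI form of the volt.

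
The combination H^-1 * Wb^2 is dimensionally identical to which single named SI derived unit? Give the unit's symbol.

H = Wb/A (inductance = flux per current),
    = kg·m²·s⁻²·A⁻².
So H⁻¹ = kg⁻¹·m⁻²·s²·A².
Wb = V·s (flux: a volt is a weber per second),
    = kg·m²·s⁻²·A⁻¹.
So Wb² = kg²·m⁴·s⁻⁴·A⁻².
Combining: H⁻¹·Wb² = (kg⁻¹·m⁻²·s²·A²) · (kg²·m⁴·s⁻⁴·A⁻²) = kg·m²·s⁻².
kg·m²·s⁻² is the base-SI form of the joule.

J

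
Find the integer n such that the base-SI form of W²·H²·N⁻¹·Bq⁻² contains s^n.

-6

W = kg·m²·s⁻³.
So W² = kg²·m⁴·s⁻⁶.
H = kg·m²·s⁻²·A⁻².
So H² = kg²·m⁴·s⁻⁴·A⁻⁴.
N = kg·m·s⁻².
So N⁻¹ = kg⁻¹·m⁻¹·s².
Bq = s⁻¹.
So Bq⁻² = s².
Combining: W²·H²·N⁻¹·Bq⁻² = (kg²·m⁴·s⁻⁶) · (kg²·m⁴·s⁻⁴·A⁻⁴) · (kg⁻¹·m⁻¹·s²) · s² = kg³·m⁷·s⁻⁶·A⁻⁴.
The exponent of s is -6.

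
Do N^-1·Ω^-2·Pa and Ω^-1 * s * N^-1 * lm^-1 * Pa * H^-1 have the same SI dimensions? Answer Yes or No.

No

Left side:
  N = kg·m·s⁻².
  So N⁻¹ = kg⁻¹·m⁻¹·s².
  Ω = kg·m²·s⁻³·A⁻².
  So Ω⁻² = kg⁻²·m⁻⁴·s⁶·A⁴.
  Pa = kg·m⁻¹·s⁻².
  Combining: N⁻¹·Ω⁻²·Pa = (kg⁻¹·m⁻¹·s²) · (kg⁻²·m⁻⁴·s⁶·A⁴) · (kg·m⁻¹·s⁻²) = kg⁻²·m⁻⁶·s⁶·A⁴.
Right side:
  Ω = V/A (resistance = voltage per current),
      = kg·m²·s⁻³·A⁻².
  So Ω⁻¹ = kg⁻¹·m⁻²·s³·A².
  N = kg·m/s² = kg·m·s⁻² (force = mass × acceleration).
  So N⁻¹ = kg⁻¹·m⁻¹·s².
  lm = cd·sr = cd (luminous flux; sr is dimensionless).
  So lm⁻¹ = cd⁻¹.
  Pa = N/m² (pressure = force per area),
      = kg·m⁻¹·s⁻².
  H = Wb/A (inductance = flux per current),
      = kg·m²·s⁻²·A⁻².
  So H⁻¹ = kg⁻¹·m⁻²·s²·A².
  Combining: Ω⁻¹·s·N⁻¹·lm⁻¹·Pa·H⁻¹ = (kg⁻¹·m⁻²·s³·A²) · s · (kg⁻¹·m⁻¹·s²) · cd⁻¹ · (kg·m⁻¹·s⁻²) · (kg⁻¹·m⁻²·s²·A²) = kg⁻²·m⁻⁶·s⁶·A⁴·cd⁻¹.
Left is kg⁻²·m⁻⁶·s⁶·A⁴; right is kg⁻²·m⁻⁶·s⁶·A⁴·cd⁻¹ — different.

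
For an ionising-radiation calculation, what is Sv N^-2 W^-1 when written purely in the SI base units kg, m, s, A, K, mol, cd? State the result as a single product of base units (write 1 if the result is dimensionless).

Sv = J/kg (equivalent dose = energy per mass),
    = m²·s⁻².
N = kg·m/s² = kg·m·s⁻² (force = mass × acceleration).
So N⁻² = kg⁻²·m⁻²·s⁴.
W = J/s (power = energy per time),
    = kg·m²·s⁻³.
So W⁻¹ = kg⁻¹·m⁻²·s³.
Combining: Sv·N⁻²·W⁻¹ = (m²·s⁻²) · (kg⁻²·m⁻²·s⁴) · (kg⁻¹·m⁻²·s³) = kg⁻³·m⁻²·s⁵.

kg⁻³·m⁻²·s⁵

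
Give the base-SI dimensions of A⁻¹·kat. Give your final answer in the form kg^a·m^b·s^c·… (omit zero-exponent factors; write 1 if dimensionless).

kat = s⁻¹·mol.
Combining: A⁻¹·kat = A⁻¹ · (s⁻¹·mol) = s⁻¹·A⁻¹·mol.

s⁻¹·A⁻¹·mol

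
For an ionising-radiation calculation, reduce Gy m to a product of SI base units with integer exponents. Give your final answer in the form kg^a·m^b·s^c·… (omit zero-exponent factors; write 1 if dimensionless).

Gy = J/kg (absorbed dose = energy per mass),
    = m²·s⁻².
Combining: Gy·m = (m²·s⁻²) · m = m³·s⁻².

m³·s⁻²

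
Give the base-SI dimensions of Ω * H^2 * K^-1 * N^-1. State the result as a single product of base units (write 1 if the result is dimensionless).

Ω = V/A (resistance = voltage per current),
    = kg·m²·s⁻³·A⁻².
H = Wb/A (inductance = flux per current),
    = kg·m²·s⁻²·A⁻².
So H² = kg²·m⁴·s⁻⁴·A⁻⁴.
N = kg·m/s² = kg·m·s⁻² (force = mass × acceleration).
So N⁻¹ = kg⁻¹·m⁻¹·s².
Combining: Ω·H²·K⁻¹·N⁻¹ = (kg·m²·s⁻³·A⁻²) · (kg²·m⁴·s⁻⁴·A⁻⁴) · K⁻¹ · (kg⁻¹·m⁻¹·s²) = kg²·m⁵·s⁻⁵·A⁻⁶·K⁻¹.

kg²·m⁵·s⁻⁵·A⁻⁶·K⁻¹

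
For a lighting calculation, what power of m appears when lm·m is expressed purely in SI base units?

1

lm = cd·sr = cd (luminous flux; sr is dimensionless).
Combining: lm·m = cd · m = m·cd.
The exponent of m is 1.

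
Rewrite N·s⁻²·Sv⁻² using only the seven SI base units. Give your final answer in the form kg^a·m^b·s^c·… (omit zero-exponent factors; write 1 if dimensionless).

N = kg·m·s⁻².
Sv = m²·s⁻².
So Sv⁻² = m⁻⁴·s⁴.
Combining: N·s⁻²·Sv⁻² = (kg·m·s⁻²) · s⁻² · (m⁻⁴·s⁴) = kg·m⁻³.

kg·m⁻³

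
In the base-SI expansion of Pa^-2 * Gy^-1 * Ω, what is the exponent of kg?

-1

Pa = kg·m⁻¹·s⁻².
So Pa⁻² = kg⁻²·m²·s⁴.
Gy = m²·s⁻².
So Gy⁻¹ = m⁻²·s².
Ω = kg·m²·s⁻³·A⁻².
Combining: Pa⁻²·Gy⁻¹·Ω = (kg⁻²·m²·s⁴) · (m⁻²·s²) · (kg·m²·s⁻³·A⁻²) = kg⁻¹·m²·s³·A⁻².
The exponent of kg is -1.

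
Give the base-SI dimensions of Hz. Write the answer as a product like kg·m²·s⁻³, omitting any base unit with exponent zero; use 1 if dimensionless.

Hz = 1/s = s⁻¹ (frequency is cycles per second).

s⁻¹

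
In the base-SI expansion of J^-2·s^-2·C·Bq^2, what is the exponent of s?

J = N·m (work = force × distance),
    = kg·m²·s⁻².
So J⁻² = kg⁻²·m⁻⁴·s⁴.
C = A·s = s·A (charge = current × time).
Bq = 1/s = s⁻¹ (activity is decays per second).
So Bq² = s⁻².
Combining: J⁻²·s⁻²·C·Bq² = (kg⁻²·m⁻⁴·s⁴) · s⁻² · (s·A) · s⁻² = kg⁻²·m⁻⁴·s·A.
The exponent of s is 1.

1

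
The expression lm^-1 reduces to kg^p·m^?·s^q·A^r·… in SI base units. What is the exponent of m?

lm = cd.
So lm⁻¹ = cd⁻¹.
The exponent of m is 0.

0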